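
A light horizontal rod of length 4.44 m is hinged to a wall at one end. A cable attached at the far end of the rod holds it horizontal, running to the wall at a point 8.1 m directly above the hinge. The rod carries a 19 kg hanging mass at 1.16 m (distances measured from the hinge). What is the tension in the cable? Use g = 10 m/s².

T ≈ 56.6 N

Take moments about the hinge.
Hanging mass: 19 × 10 = 190 N down at 1.16 m → arm 1.16 m, τ = 190 × 1.16 = 220.4 N·m clockwise.
Total clockwise load moment = 220.4 N·m.
The cable tension T acts at 4.44 m; only its component perpendicular to the rod, T sinθ, produces torque. sinθ = h/√(h²+d²) = 8.1/√(8.1²+4.44²) = 0.8769.
For rotational equilibrium, T × 4.44 × 0.8769 = 220.4, so T = 220.4 / 3.893 = 56.6 N.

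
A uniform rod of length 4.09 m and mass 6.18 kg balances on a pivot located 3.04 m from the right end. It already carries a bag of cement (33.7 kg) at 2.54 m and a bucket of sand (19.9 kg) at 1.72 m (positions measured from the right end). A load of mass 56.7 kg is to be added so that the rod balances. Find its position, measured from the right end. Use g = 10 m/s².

Choose the pivot (at 3.04 m from the right end) as the axis so the support reaction has zero arm there.
Beam weight: 6.18 × 10 = 61.8 N down at 2.045 m → arm 0.995 m, τ = 61.8 × 0.995 = 61.49 N·m clockwise.
Bag of cement: 33.7 × 10 = 337 N down at 2.54 m → arm 0.5 m, τ = 337 × 0.5 = 168.5 N·m clockwise.
Bucket of sand: 19.9 × 10 = 199 N down at 1.72 m → arm 1.32 m, τ = 199 × 1.32 = 262.7 N·m clockwise.
Net moment of existing loads = 492.7 N·m clockwise.
The load weighs 56.7 × 10 = 567 N and must supply an equal counterclockwise moment, so its lever arm about the pivot is 492.7 / 567 = 0.869 m.
That puts it at 3.04 + 0.869 = 3.91 m from the right end.

x ≈ 3.91 m from the right end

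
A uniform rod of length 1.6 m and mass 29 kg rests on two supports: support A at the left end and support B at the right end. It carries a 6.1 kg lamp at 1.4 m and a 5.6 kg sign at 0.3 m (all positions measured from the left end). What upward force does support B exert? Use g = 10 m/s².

About support A:
Beam weight: 29 × 10 = 290 N down at 0.8 m → arm 0.8 m, τ = 290 × 0.8 = 232 N·m clockwise.
Lamp: 6.1 × 10 = 61 N down at 1.4 m → arm 1.4 m, τ = 61 × 1.4 = 85.4 N·m clockwise.
Sign: 5.6 × 10 = 56 N down at 0.3 m → arm 0.3 m, τ = 56 × 0.3 = 16.8 N·m clockwise.
Net load moment about support A = 334.2 N·m clockwise.
Reaction R at support B is upward at 1.6 m, arm 1.6 m → moment R × 1.6 counterclockwise.
Στ = 0 ⇒ R × 1.6 = 334.2 ⇒ R = 209 N.

R_B ≈ 209 N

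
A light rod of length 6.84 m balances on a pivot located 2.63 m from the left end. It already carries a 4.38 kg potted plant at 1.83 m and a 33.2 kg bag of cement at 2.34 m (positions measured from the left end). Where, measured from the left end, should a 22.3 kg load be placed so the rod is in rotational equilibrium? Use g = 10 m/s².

About the pivot (at 2.63 m from the left end):
Potted plant: 4.38 × 10 = 43.8 N down at 1.83 m → arm 0.8 m, τ = 43.8 × 0.8 = 35.04 N·m counterclockwise.
Bag of cement: 33.2 × 10 = 332 N down at 2.34 m → arm 0.29 m, τ = 332 × 0.29 = 96.28 N·m counterclockwise.
Net moment of existing loads = 131.3 N·m counterclockwise.
The load weighs 22.3 × 10 = 223 N and must supply an equal clockwise moment, so its lever arm about the pivot is 131.3 / 223 = 0.589 m.
That puts it at 2.63 + 0.589 = 3.22 m from the left end.

x ≈ 3.22 m from the left end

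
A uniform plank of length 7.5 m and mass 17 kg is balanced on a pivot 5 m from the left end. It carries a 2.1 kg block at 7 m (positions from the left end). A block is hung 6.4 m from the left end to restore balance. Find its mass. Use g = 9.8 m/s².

m ≈ 12.2 kg

About the pivot (at 5 m from the left end):
Beam weight: 17 × 9.8 = 166.6 N down at 3.75 m → arm 1.25 m, τ = 166.6 × 1.25 = 208.2 N·m counterclockwise.
Block: 2.1 × 9.8 = 20.58 N down at 7 m → arm 2 m, τ = 20.58 × 2 = 41.16 N·m clockwise.
Net moment of known loads = 167 N·m counterclockwise.
An unknown mass m at 6.4 m has arm 1.4 m; its moment is m·g·1.4 clockwise.
Στ = 0 ⇒ m × 9.8 × 1.4 = 167 ⇒ m = 167 / (9.8 × 1.4) = 12.2 kg.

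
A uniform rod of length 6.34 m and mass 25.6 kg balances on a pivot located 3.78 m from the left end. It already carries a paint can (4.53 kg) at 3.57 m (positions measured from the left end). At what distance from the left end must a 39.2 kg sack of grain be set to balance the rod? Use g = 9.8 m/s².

x ≈ 4.2 m from the left end

Taking torques about the pivot (at 3.78 m from the left end):
Beam weight: 25.6 × 9.8 = 250.9 N down at 3.17 m → arm 0.61 m, τ = 250.9 × 0.61 = 153 N·m counterclockwise.
Paint can: 4.53 × 9.8 = 44.39 N down at 3.57 m → arm 0.21 m, τ = 44.39 × 0.21 = 9.322 N·m counterclockwise.
Net moment of existing loads = 162.3 N·m counterclockwise.
The sack of grain weighs 39.2 × 9.8 = 384.2 N and must supply an equal clockwise moment, so its lever arm about the pivot is 162.3 / 384.2 = 0.422 m.
That puts it at 3.78 + 0.422 = 4.2 m from the left end.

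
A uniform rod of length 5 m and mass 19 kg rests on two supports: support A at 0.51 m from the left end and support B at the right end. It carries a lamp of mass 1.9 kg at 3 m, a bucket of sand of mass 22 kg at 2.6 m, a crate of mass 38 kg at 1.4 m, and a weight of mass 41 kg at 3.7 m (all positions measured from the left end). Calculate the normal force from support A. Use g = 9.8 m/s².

Take moments about support B.
Beam weight: 19 × 9.8 = 186.2 N down at 2.5 m → arm 2.5 m, τ = 186.2 × 2.5 = 465.5 N·m counterclockwise.
Lamp: 1.9 × 9.8 = 18.62 N down at 3 m → arm 2 m, τ = 18.62 × 2 = 37.24 N·m counterclockwise.
Bucket of sand: 22 × 9.8 = 215.6 N down at 2.6 m → arm 2.4 m, τ = 215.6 × 2.4 = 517.4 N·m counterclockwise.
Crate: 38 × 9.8 = 372.4 N down at 1.4 m → arm 3.6 m, τ = 372.4 × 3.6 = 1341 N·m counterclockwise.
Weight: 41 × 9.8 = 401.8 N down at 3.7 m → arm 1.3 m, τ = 401.8 × 1.3 = 522.3 N·m counterclockwise.
Net load moment about support B = 2883 N·m counterclockwise.
Reaction R at support A is upward at 0.51 m, arm 4.49 m → moment R × 4.49 clockwise.
For rotational equilibrium, R × 4.49 = 2883, so R = 642 N.

R_A ≈ 642 N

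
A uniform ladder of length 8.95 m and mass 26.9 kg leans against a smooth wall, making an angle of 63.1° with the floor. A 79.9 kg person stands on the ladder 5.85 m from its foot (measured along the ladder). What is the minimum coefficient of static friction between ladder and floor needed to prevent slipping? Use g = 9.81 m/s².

μ_min ≈ 0.312

Sum moments about the foot of the ladder (the floor normal and friction both act there and drop out).
Ladder weight 26.9×9.81 = 263.9 N acts at 4.475 m along the ladder; its horizontal arm is 4.475·cos63.1° = 2.025 m → τ = 534.4 N·m clockwise.
Person: 79.9×9.81 = 783.8 N at 5.85 m → arm 2.647 m → τ = 2075 N·m clockwise.
Wall normal N acts horizontally at the top; its moment arm is the height L sinθ = 8.95·sin63.1° = 7.982 m, counterclockwise.
Στ = 0 ⇒ N × 7.982 = 2609 ⇒ N = 326.9 N.
ΣFx = 0 ⇒ f = N_wall = 326.9 N. ΣFy = 0 ⇒ N_floor = 1048 N.
μ_min = f / N_floor = 326.9 / 1048 = 0.312.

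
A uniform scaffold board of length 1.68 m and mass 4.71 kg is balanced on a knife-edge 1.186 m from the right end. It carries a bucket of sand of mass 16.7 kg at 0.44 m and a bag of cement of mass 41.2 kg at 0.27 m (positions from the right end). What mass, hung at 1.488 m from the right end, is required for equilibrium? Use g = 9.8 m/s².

Sum moments about the knife-edge (at 1.186 m from the right end) (the support reaction has zero arm there).
Beam weight: 4.71 × 9.8 = 46.16 N down at 0.84 m → arm 0.346 m, τ = 46.16 × 0.346 = 15.97 N·m clockwise.
Bucket of sand: 16.7 × 9.8 = 163.7 N down at 0.44 m → arm 0.746 m, τ = 163.7 × 0.746 = 122.1 N·m clockwise.
Bag of cement: 41.2 × 9.8 = 403.8 N down at 0.27 m → arm 0.916 m, τ = 403.8 × 0.916 = 369.9 N·m clockwise.
Net moment of known loads = 508 N·m clockwise.
An unknown mass m at 1.488 m has arm 0.302 m; its moment is m·g·0.302 counterclockwise.
Balancing moments: m × 9.8 × 0.302 = 508, giving m = 508 / (9.8 × 0.302) = 172 kg.

m ≈ 172 kg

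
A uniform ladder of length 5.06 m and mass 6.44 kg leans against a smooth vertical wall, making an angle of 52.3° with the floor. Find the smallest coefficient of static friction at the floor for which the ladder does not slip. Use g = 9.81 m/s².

Choose the foot of the ladder as the axis so the floor normal and friction both act there and drop out.
Ladder weight 6.44×9.81 = 63.18 N acts at 2.53 m along the ladder; its horizontal arm is 2.53·cos52.3° = 1.547 m → τ = 97.74 N·m clockwise.
Wall normal N acts horizontally at the top; its moment arm is the height L sinθ = 5.06·sin52.3° = 4.004 m, counterclockwise.
Στ = 0 ⇒ N × 4.004 = 97.74 ⇒ N = 24.41 N.
ΣFx = 0 ⇒ f = N_wall = 24.41 N. ΣFy = 0 ⇒ N_floor = 63.18 N.
μ_min = f / N_floor = 24.41 / 63.18 = 0.386.

μ_min ≈ 0.386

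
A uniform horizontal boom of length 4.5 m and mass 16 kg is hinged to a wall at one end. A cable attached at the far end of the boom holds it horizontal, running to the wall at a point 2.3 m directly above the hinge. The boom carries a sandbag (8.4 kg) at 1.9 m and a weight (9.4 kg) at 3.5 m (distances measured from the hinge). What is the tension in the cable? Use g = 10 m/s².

About the hinge:
Beam weight: 16 × 10 = 160 N down at 2.25 m → arm 2.25 m, τ = 160 × 2.25 = 360 N·m clockwise.
Sandbag: 8.4 × 10 = 84 N down at 1.9 m → arm 1.9 m, τ = 84 × 1.9 = 159.6 N·m clockwise.
Weight: 9.4 × 10 = 94 N down at 3.5 m → arm 3.5 m, τ = 94 × 3.5 = 329 N·m clockwise.
Total clockwise load moment = 848.6 N·m.
The cable tension T acts at 4.5 m; only its component perpendicular to the boom, T sinθ, produces torque. sinθ = h/√(h²+d²) = 2.3/√(2.3²+4.5²) = 0.4551.
Balancing moments: T × 4.5 × 0.4551 = 848.6, giving T = 848.6 / 2.048 = 414 N.

T ≈ 414 N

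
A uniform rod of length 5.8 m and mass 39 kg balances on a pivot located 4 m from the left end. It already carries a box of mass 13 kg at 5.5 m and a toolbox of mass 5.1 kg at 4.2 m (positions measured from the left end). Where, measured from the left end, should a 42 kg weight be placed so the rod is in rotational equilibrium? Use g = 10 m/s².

Taking torques about the pivot (at 4 m from the left end):
Beam weight: 39 × 10 = 390 N down at 2.9 m → arm 1.1 m, τ = 390 × 1.1 = 429 N·m counterclockwise.
Box: 13 × 10 = 130 N down at 5.5 m → arm 1.5 m, τ = 130 × 1.5 = 195 N·m clockwise.
Toolbox: 5.1 × 10 = 51 N down at 4.2 m → arm 0.2 m, τ = 51 × 0.2 = 10.2 N·m clockwise.
Net moment of existing loads = 223.8 N·m counterclockwise.
The weight weighs 42 × 10 = 420 N and must supply an equal clockwise moment, so its lever arm about the pivot is 223.8 / 420 = 0.533 m.
That puts it at 4 + 0.533 = 4.53 m from the left end.

x ≈ 4.53 m from the left end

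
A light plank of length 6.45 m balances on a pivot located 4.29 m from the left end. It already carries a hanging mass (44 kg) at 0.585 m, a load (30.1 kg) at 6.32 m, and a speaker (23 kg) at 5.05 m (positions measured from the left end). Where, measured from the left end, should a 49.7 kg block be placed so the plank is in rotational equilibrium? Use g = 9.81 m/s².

Choose the pivot (at 4.29 m from the left end) as the axis so the support reaction has zero arm there.
Hanging mass: 44 × 9.81 = 431.6 N down at 0.585 m → arm 3.705 m, τ = 431.6 × 3.705 = 1599 N·m counterclockwise.
Load: 30.1 × 9.81 = 295.3 N down at 6.32 m → arm 2.03 m, τ = 295.3 × 2.03 = 599.5 N·m clockwise.
Speaker: 23 × 9.81 = 225.6 N down at 5.05 m → arm 0.76 m, τ = 225.6 × 0.76 = 171.5 N·m clockwise.
Net moment of existing loads = 828 N·m counterclockwise.
The block weighs 49.7 × 9.81 = 487.6 N and must supply an equal clockwise moment, so its lever arm about the pivot is 828 / 487.6 = 1.7 m.
That puts it at 4.29 + 1.7 = 5.99 m from the left end.

x ≈ 5.99 m from the left end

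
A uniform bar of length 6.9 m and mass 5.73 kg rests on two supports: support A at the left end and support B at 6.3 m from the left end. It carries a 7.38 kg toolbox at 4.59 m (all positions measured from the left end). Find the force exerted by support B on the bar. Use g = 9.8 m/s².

R_B ≈ 83.4 N

Choose support A as the axis so its reaction then has zero moment arm.
Beam weight: 5.73 × 9.8 = 56.15 N down at 3.45 m → arm 3.45 m, τ = 56.15 × 3.45 = 193.7 N·m clockwise.
Toolbox: 7.38 × 9.8 = 72.32 N down at 4.59 m → arm 4.59 m, τ = 72.32 × 4.59 = 331.9 N·m clockwise.
Net load moment about support A = 525.6 N·m clockwise.
Reaction R at support B is upward at 6.3 m, arm 6.3 m → moment R × 6.3 counterclockwise.
For rotational equilibrium, R × 6.3 = 525.6, so R = 83.4 N.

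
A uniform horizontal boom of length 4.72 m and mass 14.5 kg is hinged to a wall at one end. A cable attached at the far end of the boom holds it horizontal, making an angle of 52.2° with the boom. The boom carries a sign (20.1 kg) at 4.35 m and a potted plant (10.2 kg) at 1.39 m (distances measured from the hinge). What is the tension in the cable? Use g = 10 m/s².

T ≈ 364 N

Taking torques about the hinge:
Beam weight: 14.5 × 10 = 145 N down at 2.36 m → arm 2.36 m, τ = 145 × 2.36 = 342.2 N·m clockwise.
Sign: 20.1 × 10 = 201 N down at 4.35 m → arm 4.35 m, τ = 201 × 4.35 = 874.3 N·m clockwise.
Potted plant: 10.2 × 10 = 102 N down at 1.39 m → arm 1.39 m, τ = 102 × 1.39 = 141.8 N·m clockwise.
Total clockwise load moment = 1358 N·m.
The cable tension T acts at 4.72 m; only its component perpendicular to the boom, T sinθ, produces torque. sin 52.2° = 0.7902.
Setting net torque to zero: T × 4.72 × 0.7902 = 1358 → T = 1358 / 3.73 = 364 N.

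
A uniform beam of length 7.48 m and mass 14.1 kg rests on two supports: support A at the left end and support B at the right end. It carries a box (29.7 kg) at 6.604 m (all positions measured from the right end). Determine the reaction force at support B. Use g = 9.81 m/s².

About support A:
Beam weight: 14.1 × 9.81 = 138.3 N down at 3.74 m → arm 3.74 m, τ = 138.3 × 3.74 = 517.2 N·m clockwise.
Box: 29.7 × 9.81 = 291.4 N down at 6.604 m → arm 0.876 m, τ = 291.4 × 0.876 = 255.3 N·m clockwise.
Net load moment about support A = 772.5 N·m clockwise.
Reaction R at support B is upward at 0 m, arm 7.48 m → moment R × 7.48 counterclockwise.
Στ = 0 ⇒ R × 7.48 = 772.5 ⇒ R = 103 N.

R_B ≈ 103 N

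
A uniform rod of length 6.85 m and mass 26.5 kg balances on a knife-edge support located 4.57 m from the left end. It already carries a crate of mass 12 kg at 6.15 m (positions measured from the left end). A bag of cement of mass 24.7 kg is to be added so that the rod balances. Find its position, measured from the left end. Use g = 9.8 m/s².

x ≈ 5.03 m from the left end

Take moments about the knife-edge support (at 4.57 m from the left end).
Beam weight: 26.5 × 9.8 = 259.7 N down at 3.425 m → arm 1.145 m, τ = 259.7 × 1.145 = 297.4 N·m counterclockwise.
Crate: 12 × 9.8 = 117.6 N down at 6.15 m → arm 1.58 m, τ = 117.6 × 1.58 = 185.8 N·m clockwise.
Net moment of existing loads = 111.6 N·m counterclockwise.
The bag of cement weighs 24.7 × 9.8 = 242.1 N and must supply an equal clockwise moment, so its lever arm about the knife-edge support is 111.6 / 242.1 = 0.461 m.
That puts it at 4.57 + 0.461 = 5.03 m from the left end.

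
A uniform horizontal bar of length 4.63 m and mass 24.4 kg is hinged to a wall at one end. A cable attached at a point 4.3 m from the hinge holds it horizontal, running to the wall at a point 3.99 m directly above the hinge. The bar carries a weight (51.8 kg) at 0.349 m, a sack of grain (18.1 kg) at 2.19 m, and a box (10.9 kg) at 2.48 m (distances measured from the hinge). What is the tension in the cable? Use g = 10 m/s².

Take moments about the hinge.
Beam weight: 24.4 × 10 = 244 N down at 2.315 m → arm 2.315 m, τ = 244 × 2.315 = 564.9 N·m clockwise.
Weight: 51.8 × 10 = 518 N down at 0.349 m → arm 0.349 m, τ = 518 × 0.349 = 180.8 N·m clockwise.
Sack of grain: 18.1 × 10 = 181 N down at 2.19 m → arm 2.19 m, τ = 181 × 2.19 = 396.4 N·m clockwise.
Box: 10.9 × 10 = 109 N down at 2.48 m → arm 2.48 m, τ = 109 × 2.48 = 270.3 N·m clockwise.
Total clockwise load moment = 1412 N·m.
The cable tension T acts at 4.3 m; only its component perpendicular to the bar, T sinθ, produces torque. sinθ = h/√(h²+d²) = 3.99/√(3.99²+4.3²) = 0.6802.
Στ = 0 ⇒ T × 4.3 × 0.6802 = 1412 ⇒ T = 1412 / 2.925 = 483 N.

T ≈ 483 N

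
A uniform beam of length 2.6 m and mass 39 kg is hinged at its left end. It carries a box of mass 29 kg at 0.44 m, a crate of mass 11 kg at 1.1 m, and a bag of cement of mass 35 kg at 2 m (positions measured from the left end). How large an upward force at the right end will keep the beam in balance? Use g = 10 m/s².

Choose the left end as the axis so the unknown pivot reaction has zero arm there.
Beam weight: 39 × 10 = 390 N down at 1.3 m → arm 1.3 m, τ = 390 × 1.3 = 507 N·m clockwise.
Box: 29 × 10 = 290 N down at 0.44 m → arm 0.44 m, τ = 290 × 0.44 = 127.6 N·m clockwise.
Crate: 11 × 10 = 110 N down at 1.1 m → arm 1.1 m, τ = 110 × 1.1 = 121 N·m clockwise.
Bag of cement: 35 × 10 = 350 N down at 2 m → arm 2 m, τ = 350 × 2 = 700 N·m clockwise.
Net moment of the loads = 1456 N·m clockwise.
The upward force F acts at the right end, arm 2.6 m, giving F × 2.6 counterclockwise.
Setting net torque to zero: F × 2.6 = 1456 → F = 1456 / 2.6 = 560 N.

F ≈ 560 N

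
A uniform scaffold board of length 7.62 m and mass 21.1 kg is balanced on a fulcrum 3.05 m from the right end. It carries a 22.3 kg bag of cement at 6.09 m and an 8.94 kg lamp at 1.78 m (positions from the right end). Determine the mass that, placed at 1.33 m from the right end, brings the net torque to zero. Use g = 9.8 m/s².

m ≈ 42.1 kg

Taking torques about the fulcrum (at 3.05 m from the right end):
Beam weight: 21.1 × 9.8 = 206.8 N down at 3.81 m → arm 0.76 m, τ = 206.8 × 0.76 = 157.2 N·m counterclockwise.
Bag of cement: 22.3 × 9.8 = 218.5 N down at 6.09 m → arm 3.04 m, τ = 218.5 × 3.04 = 664.2 N·m counterclockwise.
Lamp: 8.94 × 9.8 = 87.61 N down at 1.78 m → arm 1.27 m, τ = 87.61 × 1.27 = 111.3 N·m clockwise.
Net moment of known loads = 710.1 N·m counterclockwise.
An unknown mass m at 1.33 m has arm 1.72 m; its moment is m·g·1.72 clockwise.
For rotational equilibrium, m × 9.8 × 1.72 = 710.1, so m = 710.1 / (9.8 × 1.72) = 42.1 kg.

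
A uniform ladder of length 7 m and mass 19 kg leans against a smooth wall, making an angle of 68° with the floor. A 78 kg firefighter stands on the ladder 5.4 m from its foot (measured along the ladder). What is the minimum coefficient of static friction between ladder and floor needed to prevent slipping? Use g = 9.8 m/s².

μ_min ≈ 0.29

Taking torques about the foot of the ladder:
Ladder weight 19×9.8 = 186.2 N acts at 3.5 m along the ladder; its horizontal arm is 3.5·cos68° = 1.311 m → τ = 244.1 N·m clockwise.
Firefighter: 78×9.8 = 764.4 N at 5.4 m → arm 2.023 m → τ = 1546 N·m clockwise.
Wall normal N acts horizontally at the top; its moment arm is the height L sinθ = 7·sin68° = 6.49 m, counterclockwise.
Balancing moments: N × 6.49 = 1790, giving N = 275.8 N.
ΣFx = 0 ⇒ f = N_wall = 275.8 N. ΣFy = 0 ⇒ N_floor = 950.6 N.
μ_min = f / N_floor = 275.8 / 950.6 = 0.29.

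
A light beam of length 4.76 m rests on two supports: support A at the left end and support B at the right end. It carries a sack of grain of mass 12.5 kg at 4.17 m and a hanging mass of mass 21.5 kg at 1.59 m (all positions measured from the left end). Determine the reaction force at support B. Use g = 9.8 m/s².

Take moments about support A.
Sack of grain: 12.5 × 9.8 = 122.5 N down at 4.17 m → arm 4.17 m, τ = 122.5 × 4.17 = 510.8 N·m clockwise.
Hanging mass: 21.5 × 9.8 = 210.7 N down at 1.59 m → arm 1.59 m, τ = 210.7 × 1.59 = 335 N·m clockwise.
Net load moment about support A = 845.8 N·m clockwise.
Reaction R at support B is upward at 4.76 m, arm 4.76 m → moment R × 4.76 counterclockwise.
For rotational equilibrium, R × 4.76 = 845.8, so R = 178 N.

R_B ≈ 178 N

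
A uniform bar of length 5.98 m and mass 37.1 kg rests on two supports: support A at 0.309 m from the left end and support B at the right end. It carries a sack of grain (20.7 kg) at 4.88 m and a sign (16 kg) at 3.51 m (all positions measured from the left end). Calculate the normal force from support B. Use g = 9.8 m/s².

R_B ≈ 424 N

Sum moments about support A (its reaction then has zero moment arm).
Beam weight: 37.1 × 9.8 = 363.6 N down at 2.99 m → arm 2.681 m, τ = 363.6 × 2.681 = 974.8 N·m clockwise.
Sack of grain: 20.7 × 9.8 = 202.9 N down at 4.88 m → arm 4.571 m, τ = 202.9 × 4.571 = 927.5 N·m clockwise.
Sign: 16 × 9.8 = 156.8 N down at 3.51 m → arm 3.201 m, τ = 156.8 × 3.201 = 501.9 N·m clockwise.
Net load moment about support A = 2404 N·m clockwise.
Reaction R at support B is upward at 5.98 m, arm 5.671 m → moment R × 5.671 counterclockwise.
Balancing moments: R × 5.671 = 2404, giving R = 424 N.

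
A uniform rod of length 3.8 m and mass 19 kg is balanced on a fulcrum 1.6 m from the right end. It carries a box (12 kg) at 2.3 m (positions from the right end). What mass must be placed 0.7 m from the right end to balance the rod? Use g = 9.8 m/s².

m ≈ 15.7 kg

Sum moments about the fulcrum (at 1.6 m from the right end) (the support reaction has zero arm there).
Beam weight: 19 × 9.8 = 186.2 N down at 1.9 m → arm 0.3 m, τ = 186.2 × 0.3 = 55.86 N·m counterclockwise.
Box: 12 × 9.8 = 117.6 N down at 2.3 m → arm 0.7 m, τ = 117.6 × 0.7 = 82.32 N·m counterclockwise.
Net moment of known loads = 138.2 N·m counterclockwise.
An unknown mass m at 0.7 m has arm 0.9 m; its moment is m·g·0.9 clockwise.
For rotational equilibrium, m × 9.8 × 0.9 = 138.2, so m = 138.2 / (9.8 × 0.9) = 15.7 kg.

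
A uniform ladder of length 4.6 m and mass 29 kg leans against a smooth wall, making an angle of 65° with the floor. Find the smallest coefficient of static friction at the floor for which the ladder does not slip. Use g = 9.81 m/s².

Taking torques about the foot of the ladder:
Ladder weight 29×9.81 = 284.5 N acts at 2.3 m along the ladder; its horizontal arm is 2.3·cos65° = 0.972 m → τ = 276.5 N·m clockwise.
Wall normal N acts horizontally at the top; its moment arm is the height L sinθ = 4.6·sin65° = 4.169 m, counterclockwise.
For rotational equilibrium, N × 4.169 = 276.5, so N = 66.32 N.
ΣFx = 0 ⇒ f = N_wall = 66.32 N. ΣFy = 0 ⇒ N_floor = 284.5 N.
μ_min = f / N_floor = 66.32 / 284.5 = 0.233.

μ_min ≈ 0.233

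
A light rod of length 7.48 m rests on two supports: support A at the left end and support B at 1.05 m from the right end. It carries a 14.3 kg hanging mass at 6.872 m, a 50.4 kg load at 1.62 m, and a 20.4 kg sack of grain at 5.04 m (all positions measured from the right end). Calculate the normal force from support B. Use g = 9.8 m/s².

Take moments about support A.
Hanging mass: 14.3 × 9.8 = 140.1 N down at 6.872 m → arm 0.608 m, τ = 140.1 × 0.608 = 85.18 N·m clockwise.
Load: 50.4 × 9.8 = 493.9 N down at 1.62 m → arm 5.86 m, τ = 493.9 × 5.86 = 2894 N·m clockwise.
Sack of grain: 20.4 × 9.8 = 199.9 N down at 5.04 m → arm 2.44 m, τ = 199.9 × 2.44 = 487.8 N·m clockwise.
Net load moment about support A = 3467 N·m clockwise.
Reaction R at support B is upward at 1.05 m, arm 6.43 m → moment R × 6.43 counterclockwise.
For rotational equilibrium, R × 6.43 = 3467, so R = 539 N.

R_B ≈ 539 N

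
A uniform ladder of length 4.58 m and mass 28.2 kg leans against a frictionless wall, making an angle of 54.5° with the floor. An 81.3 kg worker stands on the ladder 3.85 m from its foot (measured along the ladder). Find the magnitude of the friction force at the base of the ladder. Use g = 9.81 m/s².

Take moments about the foot of the ladder.
Ladder weight 28.2×9.81 = 276.6 N acts at 2.29 m along the ladder; its horizontal arm is 2.29·cos54.5° = 1.33 m → τ = 367.9 N·m clockwise.
Worker: 81.3×9.81 = 797.6 N at 3.85 m → arm 2.236 m → τ = 1783 N·m clockwise.
Wall normal N acts horizontally at the top; its moment arm is the height L sinθ = 4.58·sin54.5° = 3.729 m, counterclockwise.
Setting net torque to zero: N × 3.729 = 2151 → N = 577 N.
ΣFx = 0: friction at the foot balances the wall's push, so f = N_wall = 577 N.

f ≈ 577 N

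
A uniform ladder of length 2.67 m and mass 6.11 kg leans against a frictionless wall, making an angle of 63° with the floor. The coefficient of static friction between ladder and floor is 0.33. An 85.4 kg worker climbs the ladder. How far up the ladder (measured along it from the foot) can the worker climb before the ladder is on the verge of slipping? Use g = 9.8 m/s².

Choose the foot of the ladder as the axis so the floor normal and friction both act there and drop out.
Ladder weight 6.11×9.8 = 59.88 N acts at 1.335 m along the ladder; its horizontal arm is 1.335·cos63° = 0.6061 m → τ = 36.29 N·m clockwise.
Worker weight 85.4×9.8 = 836.9 N at distance d → arm d·cos63° → τ = 836.9·d·0.454 clockwise.
Wall normal N at the top has arm L sinθ = 2.379 m counterclockwise, so Στ = 0 gives N·2.379 = 36.29 + 380·d.
ΣFy = 0 ⇒ N_floor = 896.8 N, so the maximum friction is μ_s·N_floor = 0.33×896.8 = 295.9 N. ΣFx = 0 ⇒ N_wall = f, so at the slipping point N = 295.9 N.
Substituting: 295.9×2.379 = 36.29 + 380·d ⇒ d = (703.9 − 36.29) / 380 = 1.76 m.

d ≈ 1.76 m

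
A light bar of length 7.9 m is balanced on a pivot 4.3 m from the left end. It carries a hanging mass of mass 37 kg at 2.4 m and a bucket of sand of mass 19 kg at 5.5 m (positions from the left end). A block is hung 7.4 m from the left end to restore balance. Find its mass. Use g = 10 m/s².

Taking torques about the pivot (at 4.3 m from the left end):
Hanging mass: 37 × 10 = 370 N down at 2.4 m → arm 1.9 m, τ = 370 × 1.9 = 703 N·m counterclockwise.
Bucket of sand: 19 × 10 = 190 N down at 5.5 m → arm 1.2 m, τ = 190 × 1.2 = 228 N·m clockwise.
Net moment of known loads = 475 N·m counterclockwise.
An unknown mass m at 7.4 m has arm 3.1 m; its moment is m·g·3.1 clockwise.
Στ = 0 ⇒ m × 10 × 3.1 = 475 ⇒ m = 475 / (10 × 3.1) = 15.3 kg.

m ≈ 15.3 kg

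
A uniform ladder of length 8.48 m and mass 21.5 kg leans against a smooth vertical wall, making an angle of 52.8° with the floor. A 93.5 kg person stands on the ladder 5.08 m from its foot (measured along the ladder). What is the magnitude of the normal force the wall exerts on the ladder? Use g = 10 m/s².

Choose the foot of the ladder as the axis so the floor normal and friction both act there and drop out.
Ladder weight 21.5×10 = 215 N acts at 4.24 m along the ladder; its horizontal arm is 4.24·cos52.8° = 2.564 m → τ = 551.3 N·m clockwise.
Person: 93.5×10 = 935 N at 5.08 m → arm 3.071 m → τ = 2871 N·m clockwise.
Wall normal N acts horizontally at the top; its moment arm is the height L sinθ = 8.48·sin52.8° = 6.755 m, counterclockwise.
Setting net torque to zero: N × 6.755 = 3422 → N = 507 N.

N_wall ≈ 507 N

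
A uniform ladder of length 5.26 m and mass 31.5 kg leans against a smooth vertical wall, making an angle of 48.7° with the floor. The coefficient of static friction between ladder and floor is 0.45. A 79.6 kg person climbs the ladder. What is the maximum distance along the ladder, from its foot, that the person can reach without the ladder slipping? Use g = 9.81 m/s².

d ≈ 2.72 m

Choose the foot of the ladder as the axis so the floor normal and friction both act there and drop out.
Ladder weight 31.5×9.81 = 309 N acts at 2.63 m along the ladder; its horizontal arm is 2.63·cos48.7° = 1.736 m → τ = 536.4 N·m clockwise.
Person weight 79.6×9.81 = 780.9 N at distance d → arm d·cos48.7° → τ = 780.9·d·0.66 clockwise.
Wall normal N at the top has arm L sinθ = 3.952 m counterclockwise, so Στ = 0 gives N·3.952 = 536.4 + 515.4·d.
ΣFy = 0 ⇒ N_floor = 1090 N, so the maximum friction is μ_s·N_floor = 0.45×1090 = 490.5 N. ΣFx = 0 ⇒ N_wall = f, so at the slipping point N = 490.5 N.
Substituting: 490.5×3.952 = 536.4 + 515.4·d ⇒ d = (1938 − 536.4) / 515.4 = 2.72 m.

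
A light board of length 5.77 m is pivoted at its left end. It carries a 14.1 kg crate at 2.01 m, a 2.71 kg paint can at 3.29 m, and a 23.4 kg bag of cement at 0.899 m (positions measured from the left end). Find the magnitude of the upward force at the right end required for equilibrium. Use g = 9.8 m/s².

Choose the left end as the axis so the unknown pivot reaction has zero arm there.
Crate: 14.1 × 9.8 = 138.2 N down at 2.01 m → arm 2.01 m, τ = 138.2 × 2.01 = 277.8 N·m clockwise.
Paint can: 2.71 × 9.8 = 26.56 N down at 3.29 m → arm 3.29 m, τ = 26.56 × 3.29 = 87.38 N·m clockwise.
Bag of cement: 23.4 × 9.8 = 229.3 N down at 0.899 m → arm 0.899 m, τ = 229.3 × 0.899 = 206.1 N·m clockwise.
Net moment of the loads = 571.3 N·m clockwise.
The upward force F acts at the right end, arm 5.77 m, giving F × 5.77 counterclockwise.
For rotational equilibrium, F × 5.77 = 571.3, so F = 571.3 / 5.77 = 99 N.

F ≈ 99 N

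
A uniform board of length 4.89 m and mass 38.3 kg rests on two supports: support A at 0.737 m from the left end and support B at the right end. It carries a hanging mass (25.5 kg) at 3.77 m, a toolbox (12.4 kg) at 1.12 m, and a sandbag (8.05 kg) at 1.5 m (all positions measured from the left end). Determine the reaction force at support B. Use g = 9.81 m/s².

R_B ≈ 363 N

Choose support A as the axis so its reaction then has zero moment arm.
Beam weight: 38.3 × 9.81 = 375.7 N down at 2.445 m → arm 1.708 m, τ = 375.7 × 1.708 = 641.7 N·m clockwise.
Hanging mass: 25.5 × 9.81 = 250.2 N down at 3.77 m → arm 3.033 m, τ = 250.2 × 3.033 = 758.9 N·m clockwise.
Toolbox: 12.4 × 9.81 = 121.6 N down at 1.12 m → arm 0.383 m, τ = 121.6 × 0.383 = 46.57 N·m clockwise.
Sandbag: 8.05 × 9.81 = 78.97 N down at 1.5 m → arm 0.763 m, τ = 78.97 × 0.763 = 60.25 N·m clockwise.
Net load moment about support A = 1507 N·m clockwise.
Reaction R at support B is upward at 4.89 m, arm 4.153 m → moment R × 4.153 counterclockwise.
Balancing moments: R × 4.153 = 1507, giving R = 363 N.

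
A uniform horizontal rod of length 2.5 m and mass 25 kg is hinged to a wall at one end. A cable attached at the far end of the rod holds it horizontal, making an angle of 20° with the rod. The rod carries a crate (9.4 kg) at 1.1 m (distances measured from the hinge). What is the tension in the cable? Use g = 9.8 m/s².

T ≈ 477 N

Taking torques about the hinge:
Beam weight: 25 × 9.8 = 245 N down at 1.25 m → arm 1.25 m, τ = 245 × 1.25 = 306.2 N·m clockwise.
Crate: 9.4 × 9.8 = 92.12 N down at 1.1 m → arm 1.1 m, τ = 92.12 × 1.1 = 101.3 N·m clockwise.
Total clockwise load moment = 407.5 N·m.
The cable tension T acts at 2.5 m; only its component perpendicular to the rod, T sinθ, produces torque. sin 20° = 0.342.
Setting net torque to zero: T × 2.5 × 0.342 = 407.5 → T = 407.5 / 0.855 = 477 N.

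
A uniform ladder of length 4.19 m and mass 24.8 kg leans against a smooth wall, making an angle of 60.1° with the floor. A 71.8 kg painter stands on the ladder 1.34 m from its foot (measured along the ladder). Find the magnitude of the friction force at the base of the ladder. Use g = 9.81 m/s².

f ≈ 199 N

Choose the foot of the ladder as the axis so the floor normal and friction both act there and drop out.
Ladder weight 24.8×9.81 = 243.3 N acts at 2.095 m along the ladder; its horizontal arm is 2.095·cos60.1° = 1.044 m → τ = 254 N·m clockwise.
Painter: 71.8×9.81 = 704.4 N at 1.34 m → arm 0.668 m → τ = 470.5 N·m clockwise.
Wall normal N acts horizontally at the top; its moment arm is the height L sinθ = 4.19·sin60.1° = 3.632 m, counterclockwise.
Setting net torque to zero: N × 3.632 = 724.5 → N = 199 N.
ΣFx = 0: friction at the foot balances the wall's push, so f = N_wall = 199 N.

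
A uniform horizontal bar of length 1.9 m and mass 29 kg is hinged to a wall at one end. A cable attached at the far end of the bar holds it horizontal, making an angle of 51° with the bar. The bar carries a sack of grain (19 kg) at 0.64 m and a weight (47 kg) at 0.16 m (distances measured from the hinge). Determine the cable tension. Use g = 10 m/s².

T ≈ 320 N

Choose the hinge as the axis so the unknown hinge reaction has zero arm there.
Beam weight: 29 × 10 = 290 N down at 0.95 m → arm 0.95 m, τ = 290 × 0.95 = 275.5 N·m clockwise.
Sack of grain: 19 × 10 = 190 N down at 0.64 m → arm 0.64 m, τ = 190 × 0.64 = 121.6 N·m clockwise.
Weight: 47 × 10 = 470 N down at 0.16 m → arm 0.16 m, τ = 470 × 0.16 = 75.2 N·m clockwise.
Total clockwise load moment = 472.3 N·m.
The cable tension T acts at 1.9 m; only its component perpendicular to the bar, T sinθ, produces torque. sin 51° = 0.7771.
Setting net torque to zero: T × 1.9 × 0.7771 = 472.3 → T = 472.3 / 1.476 = 320 N.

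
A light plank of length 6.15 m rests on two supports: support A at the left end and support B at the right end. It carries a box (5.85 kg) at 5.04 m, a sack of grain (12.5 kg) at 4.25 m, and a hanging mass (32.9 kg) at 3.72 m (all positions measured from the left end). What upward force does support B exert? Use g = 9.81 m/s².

Taking torques about support A:
Box: 5.85 × 9.81 = 57.39 N down at 5.04 m → arm 5.04 m, τ = 57.39 × 5.04 = 289.2 N·m clockwise.
Sack of grain: 12.5 × 9.81 = 122.6 N down at 4.25 m → arm 4.25 m, τ = 122.6 × 4.25 = 521 N·m clockwise.
Hanging mass: 32.9 × 9.81 = 322.7 N down at 3.72 m → arm 3.72 m, τ = 322.7 × 3.72 = 1200 N·m clockwise.
Net load moment about support A = 2010 N·m clockwise.
Reaction R at support B is upward at 6.15 m, arm 6.15 m → moment R × 6.15 counterclockwise.
Balancing moments: R × 6.15 = 2010, giving R = 327 N.

R_B ≈ 327 N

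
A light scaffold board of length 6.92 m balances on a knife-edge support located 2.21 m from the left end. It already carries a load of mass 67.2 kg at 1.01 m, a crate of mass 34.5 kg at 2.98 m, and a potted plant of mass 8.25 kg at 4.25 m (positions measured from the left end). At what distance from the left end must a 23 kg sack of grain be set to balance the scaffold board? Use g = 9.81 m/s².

Sum moments about the knife-edge support (at 2.21 m from the left end) (the support reaction has zero arm there).
Load: 67.2 × 9.81 = 659.2 N down at 1.01 m → arm 1.2 m, τ = 659.2 × 1.2 = 791 N·m counterclockwise.
Crate: 34.5 × 9.81 = 338.4 N down at 2.98 m → arm 0.77 m, τ = 338.4 × 0.77 = 260.6 N·m clockwise.
Potted plant: 8.25 × 9.81 = 80.93 N down at 4.25 m → arm 2.04 m, τ = 80.93 × 2.04 = 165.1 N·m clockwise.
Net moment of existing loads = 365.3 N·m counterclockwise.
The sack of grain weighs 23 × 9.81 = 225.6 N and must supply an equal clockwise moment, so its lever arm about the knife-edge support is 365.3 / 225.6 = 1.62 m.
That puts it at 2.21 + 1.62 = 3.83 m from the left end.

x ≈ 3.83 m from the left end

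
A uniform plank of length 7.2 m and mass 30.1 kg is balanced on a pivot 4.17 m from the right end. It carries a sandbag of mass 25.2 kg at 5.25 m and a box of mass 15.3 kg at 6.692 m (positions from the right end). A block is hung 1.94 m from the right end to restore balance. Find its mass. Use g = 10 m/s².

m ≈ 21.8 kg

Taking torques about the pivot (at 4.17 m from the right end):
Beam weight: 30.1 × 10 = 301 N down at 3.6 m → arm 0.57 m, τ = 301 × 0.57 = 171.6 N·m clockwise.
Sandbag: 25.2 × 10 = 252 N down at 5.25 m → arm 1.08 m, τ = 252 × 1.08 = 272.2 N·m counterclockwise.
Box: 15.3 × 10 = 153 N down at 6.692 m → arm 2.522 m, τ = 153 × 2.522 = 385.9 N·m counterclockwise.
Net moment of known loads = 486.5 N·m counterclockwise.
An unknown mass m at 1.94 m has arm 2.23 m; its moment is m·g·2.23 clockwise.
Στ = 0 ⇒ m × 10 × 2.23 = 486.5 ⇒ m = 486.5 / (10 × 2.23) = 21.8 kg.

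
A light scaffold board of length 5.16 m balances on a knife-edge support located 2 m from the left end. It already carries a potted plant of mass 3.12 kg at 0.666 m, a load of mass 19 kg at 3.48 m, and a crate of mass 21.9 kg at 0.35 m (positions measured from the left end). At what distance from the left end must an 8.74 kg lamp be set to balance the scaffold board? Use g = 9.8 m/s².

Taking torques about the knife-edge support (at 2 m from the left end):
Potted plant: 3.12 × 9.8 = 30.58 N down at 0.666 m → arm 1.334 m, τ = 30.58 × 1.334 = 40.79 N·m counterclockwise.
Load: 19 × 9.8 = 186.2 N down at 3.48 m → arm 1.48 m, τ = 186.2 × 1.48 = 275.6 N·m clockwise.
Crate: 21.9 × 9.8 = 214.6 N down at 0.35 m → arm 1.65 m, τ = 214.6 × 1.65 = 354.1 N·m counterclockwise.
Net moment of existing loads = 119.3 N·m counterclockwise.
The lamp weighs 8.74 × 9.8 = 85.65 N and must supply an equal clockwise moment, so its lever arm about the knife-edge support is 119.3 / 85.65 = 1.39 m.
That puts it at 2 + 1.39 = 3.39 m from the left end.

x ≈ 3.39 m from the left end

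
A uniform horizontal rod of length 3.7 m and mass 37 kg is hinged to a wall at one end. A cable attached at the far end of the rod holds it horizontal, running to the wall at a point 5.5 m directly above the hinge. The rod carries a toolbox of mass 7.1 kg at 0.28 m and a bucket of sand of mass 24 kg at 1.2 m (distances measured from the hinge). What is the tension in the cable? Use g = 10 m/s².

About the hinge:
Beam weight: 37 × 10 = 370 N down at 1.85 m → arm 1.85 m, τ = 370 × 1.85 = 684.5 N·m clockwise.
Toolbox: 7.1 × 10 = 71 N down at 0.28 m → arm 0.28 m, τ = 71 × 0.28 = 19.88 N·m clockwise.
Bucket of sand: 24 × 10 = 240 N down at 1.2 m → arm 1.2 m, τ = 240 × 1.2 = 288 N·m clockwise.
Total clockwise load moment = 992.4 N·m.
The cable tension T acts at 3.7 m; only its component perpendicular to the rod, T sinθ, produces torque. sinθ = h/√(h²+d²) = 5.5/√(5.5²+3.7²) = 0.8297.
Στ = 0 ⇒ T × 3.7 × 0.8297 = 992.4 ⇒ T = 992.4 / 3.07 = 323 N.

T ≈ 323 N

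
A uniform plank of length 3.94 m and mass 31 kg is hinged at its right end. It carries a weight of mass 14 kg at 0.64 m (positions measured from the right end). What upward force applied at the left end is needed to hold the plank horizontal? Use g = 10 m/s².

F ≈ 178 N

Choose the right end as the axis so the unknown pivot reaction has zero arm there.
Beam weight: 31 × 10 = 310 N down at 1.97 m → arm 1.97 m, τ = 310 × 1.97 = 610.7 N·m counterclockwise.
Weight: 14 × 10 = 140 N down at 0.64 m → arm 0.64 m, τ = 140 × 0.64 = 89.6 N·m counterclockwise.
Net moment of the loads = 700.3 N·m counterclockwise.
The upward force F acts at the left end, arm 3.94 m, giving F × 3.94 clockwise.
Setting net torque to zero: F × 3.94 = 700.3 → F = 700.3 / 3.94 = 178 N.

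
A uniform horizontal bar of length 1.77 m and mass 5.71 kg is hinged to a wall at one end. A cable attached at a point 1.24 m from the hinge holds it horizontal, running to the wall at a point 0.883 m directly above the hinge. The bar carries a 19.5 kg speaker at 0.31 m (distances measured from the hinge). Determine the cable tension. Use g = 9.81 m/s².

About the hinge:
Beam weight: 5.71 × 9.81 = 56.02 N down at 0.885 m → arm 0.885 m, τ = 56.02 × 0.885 = 49.58 N·m clockwise.
Speaker: 19.5 × 9.81 = 191.3 N down at 0.31 m → arm 0.31 m, τ = 191.3 × 0.31 = 59.3 N·m clockwise.
Total clockwise load moment = 108.9 N·m.
The cable tension T acts at 1.24 m; only its component perpendicular to the bar, T sinθ, produces torque. sinθ = h/√(h²+d²) = 0.883/√(0.883²+1.24²) = 0.5801.
Balancing moments: T × 1.24 × 0.5801 = 108.9, giving T = 108.9 / 0.7193 = 151 N.

T ≈ 151 N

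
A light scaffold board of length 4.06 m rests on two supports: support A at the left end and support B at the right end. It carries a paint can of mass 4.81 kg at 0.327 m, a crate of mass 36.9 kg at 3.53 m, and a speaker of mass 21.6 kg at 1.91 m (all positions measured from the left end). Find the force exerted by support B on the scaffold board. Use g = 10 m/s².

R_B ≈ 426 N

Choose support A as the axis so its reaction then has zero moment arm.
Paint can: 4.81 × 10 = 48.1 N down at 0.327 m → arm 0.327 m, τ = 48.1 × 0.327 = 15.73 N·m clockwise.
Crate: 36.9 × 10 = 369 N down at 3.53 m → arm 3.53 m, τ = 369 × 3.53 = 1303 N·m clockwise.
Speaker: 21.6 × 10 = 216 N down at 1.91 m → arm 1.91 m, τ = 216 × 1.91 = 412.6 N·m clockwise.
Net load moment about support A = 1731 N·m clockwise.
Reaction R at support B is upward at 4.06 m, arm 4.06 m → moment R × 4.06 counterclockwise.
Στ = 0 ⇒ R × 4.06 = 1731 ⇒ R = 426 N.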